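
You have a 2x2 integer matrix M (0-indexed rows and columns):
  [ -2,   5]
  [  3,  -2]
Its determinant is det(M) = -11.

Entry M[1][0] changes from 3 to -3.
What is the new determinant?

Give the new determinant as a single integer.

Answer: 19

Derivation:
det is linear in row 1: changing M[1][0] by delta changes det by delta * cofactor(1,0).
Cofactor C_10 = (-1)^(1+0) * minor(1,0) = -5
Entry delta = -3 - 3 = -6
Det delta = -6 * -5 = 30
New det = -11 + 30 = 19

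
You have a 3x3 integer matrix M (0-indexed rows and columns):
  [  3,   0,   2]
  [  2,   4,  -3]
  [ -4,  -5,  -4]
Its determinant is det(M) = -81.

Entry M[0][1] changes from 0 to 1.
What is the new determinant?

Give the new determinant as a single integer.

det is linear in row 0: changing M[0][1] by delta changes det by delta * cofactor(0,1).
Cofactor C_01 = (-1)^(0+1) * minor(0,1) = 20
Entry delta = 1 - 0 = 1
Det delta = 1 * 20 = 20
New det = -81 + 20 = -61

Answer: -61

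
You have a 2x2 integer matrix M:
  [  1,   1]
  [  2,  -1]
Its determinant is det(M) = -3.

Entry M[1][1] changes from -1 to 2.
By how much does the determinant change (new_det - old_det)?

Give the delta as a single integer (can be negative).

Answer: 3

Derivation:
Cofactor C_11 = 1
Entry delta = 2 - -1 = 3
Det delta = entry_delta * cofactor = 3 * 1 = 3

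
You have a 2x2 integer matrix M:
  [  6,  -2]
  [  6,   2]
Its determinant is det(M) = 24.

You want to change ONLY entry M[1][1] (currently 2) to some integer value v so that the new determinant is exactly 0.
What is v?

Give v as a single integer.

det is linear in entry M[1][1]: det = old_det + (v - 2) * C_11
Cofactor C_11 = 6
Want det = 0: 24 + (v - 2) * 6 = 0
  (v - 2) = -24 / 6 = -4
  v = 2 + (-4) = -2

Answer: -2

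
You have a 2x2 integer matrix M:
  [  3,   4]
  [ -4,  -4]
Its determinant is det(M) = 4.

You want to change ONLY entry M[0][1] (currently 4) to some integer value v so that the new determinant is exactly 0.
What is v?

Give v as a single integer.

Answer: 3

Derivation:
det is linear in entry M[0][1]: det = old_det + (v - 4) * C_01
Cofactor C_01 = 4
Want det = 0: 4 + (v - 4) * 4 = 0
  (v - 4) = -4 / 4 = -1
  v = 4 + (-1) = 3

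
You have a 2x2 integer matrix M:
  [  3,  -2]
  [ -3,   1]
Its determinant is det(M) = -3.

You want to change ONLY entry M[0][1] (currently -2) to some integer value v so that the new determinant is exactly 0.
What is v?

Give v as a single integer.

det is linear in entry M[0][1]: det = old_det + (v - -2) * C_01
Cofactor C_01 = 3
Want det = 0: -3 + (v - -2) * 3 = 0
  (v - -2) = 3 / 3 = 1
  v = -2 + (1) = -1

Answer: -1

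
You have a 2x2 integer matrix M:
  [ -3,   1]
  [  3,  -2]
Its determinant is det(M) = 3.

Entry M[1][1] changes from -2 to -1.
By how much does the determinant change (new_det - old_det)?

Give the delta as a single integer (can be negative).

Answer: -3

Derivation:
Cofactor C_11 = -3
Entry delta = -1 - -2 = 1
Det delta = entry_delta * cofactor = 1 * -3 = -3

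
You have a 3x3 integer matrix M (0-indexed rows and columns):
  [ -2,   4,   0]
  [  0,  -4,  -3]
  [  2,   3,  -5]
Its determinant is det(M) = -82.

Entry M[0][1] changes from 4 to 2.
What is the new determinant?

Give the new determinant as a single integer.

Answer: -70

Derivation:
det is linear in row 0: changing M[0][1] by delta changes det by delta * cofactor(0,1).
Cofactor C_01 = (-1)^(0+1) * minor(0,1) = -6
Entry delta = 2 - 4 = -2
Det delta = -2 * -6 = 12
New det = -82 + 12 = -70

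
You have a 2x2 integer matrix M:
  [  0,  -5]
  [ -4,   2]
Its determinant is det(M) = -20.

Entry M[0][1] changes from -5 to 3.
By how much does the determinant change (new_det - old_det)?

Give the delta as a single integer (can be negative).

Cofactor C_01 = 4
Entry delta = 3 - -5 = 8
Det delta = entry_delta * cofactor = 8 * 4 = 32

Answer: 32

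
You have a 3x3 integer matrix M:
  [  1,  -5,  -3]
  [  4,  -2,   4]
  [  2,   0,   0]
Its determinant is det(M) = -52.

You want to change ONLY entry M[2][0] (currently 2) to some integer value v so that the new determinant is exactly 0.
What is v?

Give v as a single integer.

Answer: 0

Derivation:
det is linear in entry M[2][0]: det = old_det + (v - 2) * C_20
Cofactor C_20 = -26
Want det = 0: -52 + (v - 2) * -26 = 0
  (v - 2) = 52 / -26 = -2
  v = 2 + (-2) = 0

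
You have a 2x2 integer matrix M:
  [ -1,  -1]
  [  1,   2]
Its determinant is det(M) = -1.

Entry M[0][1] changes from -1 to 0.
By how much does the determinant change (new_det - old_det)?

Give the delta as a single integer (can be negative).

Cofactor C_01 = -1
Entry delta = 0 - -1 = 1
Det delta = entry_delta * cofactor = 1 * -1 = -1

Answer: -1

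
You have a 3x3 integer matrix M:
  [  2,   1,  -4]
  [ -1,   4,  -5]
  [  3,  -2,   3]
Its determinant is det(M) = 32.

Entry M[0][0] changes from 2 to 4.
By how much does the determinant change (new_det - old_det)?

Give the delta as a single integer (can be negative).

Answer: 4

Derivation:
Cofactor C_00 = 2
Entry delta = 4 - 2 = 2
Det delta = entry_delta * cofactor = 2 * 2 = 4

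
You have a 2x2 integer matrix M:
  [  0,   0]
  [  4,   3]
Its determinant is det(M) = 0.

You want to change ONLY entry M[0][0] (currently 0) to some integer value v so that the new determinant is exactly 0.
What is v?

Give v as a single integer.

det is linear in entry M[0][0]: det = old_det + (v - 0) * C_00
Cofactor C_00 = 3
Want det = 0: 0 + (v - 0) * 3 = 0
  (v - 0) = 0 / 3 = 0
  v = 0 + (0) = 0

Answer: 0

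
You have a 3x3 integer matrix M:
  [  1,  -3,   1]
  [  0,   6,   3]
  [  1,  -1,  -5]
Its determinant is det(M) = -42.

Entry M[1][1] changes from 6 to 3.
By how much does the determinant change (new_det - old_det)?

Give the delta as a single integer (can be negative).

Cofactor C_11 = -6
Entry delta = 3 - 6 = -3
Det delta = entry_delta * cofactor = -3 * -6 = 18

Answer: 18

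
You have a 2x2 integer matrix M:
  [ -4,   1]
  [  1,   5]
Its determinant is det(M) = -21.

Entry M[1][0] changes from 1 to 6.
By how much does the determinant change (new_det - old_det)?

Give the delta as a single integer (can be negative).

Cofactor C_10 = -1
Entry delta = 6 - 1 = 5
Det delta = entry_delta * cofactor = 5 * -1 = -5

Answer: -5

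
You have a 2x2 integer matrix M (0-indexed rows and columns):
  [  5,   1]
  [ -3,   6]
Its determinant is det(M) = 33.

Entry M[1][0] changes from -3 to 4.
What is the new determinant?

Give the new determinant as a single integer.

Answer: 26

Derivation:
det is linear in row 1: changing M[1][0] by delta changes det by delta * cofactor(1,0).
Cofactor C_10 = (-1)^(1+0) * minor(1,0) = -1
Entry delta = 4 - -3 = 7
Det delta = 7 * -1 = -7
New det = 33 + -7 = 26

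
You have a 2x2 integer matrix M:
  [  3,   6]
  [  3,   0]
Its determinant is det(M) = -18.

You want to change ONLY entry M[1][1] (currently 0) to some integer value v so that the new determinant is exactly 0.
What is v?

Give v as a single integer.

det is linear in entry M[1][1]: det = old_det + (v - 0) * C_11
Cofactor C_11 = 3
Want det = 0: -18 + (v - 0) * 3 = 0
  (v - 0) = 18 / 3 = 6
  v = 0 + (6) = 6

Answer: 6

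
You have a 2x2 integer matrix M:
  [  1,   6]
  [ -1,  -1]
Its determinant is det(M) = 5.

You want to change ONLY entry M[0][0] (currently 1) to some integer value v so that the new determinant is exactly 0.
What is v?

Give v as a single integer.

det is linear in entry M[0][0]: det = old_det + (v - 1) * C_00
Cofactor C_00 = -1
Want det = 0: 5 + (v - 1) * -1 = 0
  (v - 1) = -5 / -1 = 5
  v = 1 + (5) = 6

Answer: 6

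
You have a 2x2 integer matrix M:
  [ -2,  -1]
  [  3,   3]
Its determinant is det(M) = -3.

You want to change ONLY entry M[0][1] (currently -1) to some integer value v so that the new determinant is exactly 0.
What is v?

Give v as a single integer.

det is linear in entry M[0][1]: det = old_det + (v - -1) * C_01
Cofactor C_01 = -3
Want det = 0: -3 + (v - -1) * -3 = 0
  (v - -1) = 3 / -3 = -1
  v = -1 + (-1) = -2

Answer: -2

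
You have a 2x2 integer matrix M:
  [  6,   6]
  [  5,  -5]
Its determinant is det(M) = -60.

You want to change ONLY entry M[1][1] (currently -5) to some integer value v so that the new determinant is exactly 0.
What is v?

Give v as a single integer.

Answer: 5

Derivation:
det is linear in entry M[1][1]: det = old_det + (v - -5) * C_11
Cofactor C_11 = 6
Want det = 0: -60 + (v - -5) * 6 = 0
  (v - -5) = 60 / 6 = 10
  v = -5 + (10) = 5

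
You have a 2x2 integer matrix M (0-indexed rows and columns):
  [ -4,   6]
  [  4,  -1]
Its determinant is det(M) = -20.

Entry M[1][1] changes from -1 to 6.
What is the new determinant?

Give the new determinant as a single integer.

det is linear in row 1: changing M[1][1] by delta changes det by delta * cofactor(1,1).
Cofactor C_11 = (-1)^(1+1) * minor(1,1) = -4
Entry delta = 6 - -1 = 7
Det delta = 7 * -4 = -28
New det = -20 + -28 = -48

Answer: -48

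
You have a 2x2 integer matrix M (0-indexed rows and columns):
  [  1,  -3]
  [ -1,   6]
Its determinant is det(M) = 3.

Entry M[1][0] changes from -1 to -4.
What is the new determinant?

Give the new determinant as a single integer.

det is linear in row 1: changing M[1][0] by delta changes det by delta * cofactor(1,0).
Cofactor C_10 = (-1)^(1+0) * minor(1,0) = 3
Entry delta = -4 - -1 = -3
Det delta = -3 * 3 = -9
New det = 3 + -9 = -6

Answer: -6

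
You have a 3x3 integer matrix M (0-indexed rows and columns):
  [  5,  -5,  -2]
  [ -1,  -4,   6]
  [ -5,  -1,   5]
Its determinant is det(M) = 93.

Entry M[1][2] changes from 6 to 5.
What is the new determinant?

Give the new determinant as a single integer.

Answer: 63

Derivation:
det is linear in row 1: changing M[1][2] by delta changes det by delta * cofactor(1,2).
Cofactor C_12 = (-1)^(1+2) * minor(1,2) = 30
Entry delta = 5 - 6 = -1
Det delta = -1 * 30 = -30
New det = 93 + -30 = 63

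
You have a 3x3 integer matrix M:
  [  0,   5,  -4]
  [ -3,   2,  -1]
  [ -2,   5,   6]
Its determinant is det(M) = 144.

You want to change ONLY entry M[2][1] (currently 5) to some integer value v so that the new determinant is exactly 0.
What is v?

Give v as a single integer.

det is linear in entry M[2][1]: det = old_det + (v - 5) * C_21
Cofactor C_21 = 12
Want det = 0: 144 + (v - 5) * 12 = 0
  (v - 5) = -144 / 12 = -12
  v = 5 + (-12) = -7

Answer: -7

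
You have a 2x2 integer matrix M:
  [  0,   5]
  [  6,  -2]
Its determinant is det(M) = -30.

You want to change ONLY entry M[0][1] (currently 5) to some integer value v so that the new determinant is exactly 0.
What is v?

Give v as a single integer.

det is linear in entry M[0][1]: det = old_det + (v - 5) * C_01
Cofactor C_01 = -6
Want det = 0: -30 + (v - 5) * -6 = 0
  (v - 5) = 30 / -6 = -5
  v = 5 + (-5) = 0

Answer: 0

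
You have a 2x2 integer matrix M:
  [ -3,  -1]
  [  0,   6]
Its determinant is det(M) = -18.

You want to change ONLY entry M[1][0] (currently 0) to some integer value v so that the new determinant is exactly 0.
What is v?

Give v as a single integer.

Answer: 18

Derivation:
det is linear in entry M[1][0]: det = old_det + (v - 0) * C_10
Cofactor C_10 = 1
Want det = 0: -18 + (v - 0) * 1 = 0
  (v - 0) = 18 / 1 = 18
  v = 0 + (18) = 18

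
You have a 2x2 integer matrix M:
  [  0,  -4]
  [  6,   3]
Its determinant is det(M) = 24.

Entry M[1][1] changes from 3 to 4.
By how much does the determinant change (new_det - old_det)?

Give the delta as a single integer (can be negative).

Answer: 0

Derivation:
Cofactor C_11 = 0
Entry delta = 4 - 3 = 1
Det delta = entry_delta * cofactor = 1 * 0 = 0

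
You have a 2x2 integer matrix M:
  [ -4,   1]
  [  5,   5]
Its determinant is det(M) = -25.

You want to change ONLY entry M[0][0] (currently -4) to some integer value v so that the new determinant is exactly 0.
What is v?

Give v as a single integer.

det is linear in entry M[0][0]: det = old_det + (v - -4) * C_00
Cofactor C_00 = 5
Want det = 0: -25 + (v - -4) * 5 = 0
  (v - -4) = 25 / 5 = 5
  v = -4 + (5) = 1

Answer: 1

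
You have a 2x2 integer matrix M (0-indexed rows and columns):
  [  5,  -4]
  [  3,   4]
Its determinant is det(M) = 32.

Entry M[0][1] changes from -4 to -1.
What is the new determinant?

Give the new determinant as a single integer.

det is linear in row 0: changing M[0][1] by delta changes det by delta * cofactor(0,1).
Cofactor C_01 = (-1)^(0+1) * minor(0,1) = -3
Entry delta = -1 - -4 = 3
Det delta = 3 * -3 = -9
New det = 32 + -9 = 23

Answer: 23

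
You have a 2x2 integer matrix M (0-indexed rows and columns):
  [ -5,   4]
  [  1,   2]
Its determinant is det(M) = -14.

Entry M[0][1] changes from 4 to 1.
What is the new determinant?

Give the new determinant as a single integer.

Answer: -11

Derivation:
det is linear in row 0: changing M[0][1] by delta changes det by delta * cofactor(0,1).
Cofactor C_01 = (-1)^(0+1) * minor(0,1) = -1
Entry delta = 1 - 4 = -3
Det delta = -3 * -1 = 3
New det = -14 + 3 = -11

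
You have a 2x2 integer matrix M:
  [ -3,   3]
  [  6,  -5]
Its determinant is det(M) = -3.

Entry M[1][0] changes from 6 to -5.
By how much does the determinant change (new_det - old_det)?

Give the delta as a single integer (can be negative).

Cofactor C_10 = -3
Entry delta = -5 - 6 = -11
Det delta = entry_delta * cofactor = -11 * -3 = 33

Answer: 33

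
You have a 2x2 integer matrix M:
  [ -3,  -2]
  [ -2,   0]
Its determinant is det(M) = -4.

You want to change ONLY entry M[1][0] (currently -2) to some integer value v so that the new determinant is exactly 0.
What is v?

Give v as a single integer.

Answer: 0

Derivation:
det is linear in entry M[1][0]: det = old_det + (v - -2) * C_10
Cofactor C_10 = 2
Want det = 0: -4 + (v - -2) * 2 = 0
  (v - -2) = 4 / 2 = 2
  v = -2 + (2) = 0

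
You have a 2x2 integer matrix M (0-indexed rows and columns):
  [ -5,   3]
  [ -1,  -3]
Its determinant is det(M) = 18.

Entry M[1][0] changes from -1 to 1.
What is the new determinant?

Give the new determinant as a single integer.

Answer: 12

Derivation:
det is linear in row 1: changing M[1][0] by delta changes det by delta * cofactor(1,0).
Cofactor C_10 = (-1)^(1+0) * minor(1,0) = -3
Entry delta = 1 - -1 = 2
Det delta = 2 * -3 = -6
New det = 18 + -6 = 12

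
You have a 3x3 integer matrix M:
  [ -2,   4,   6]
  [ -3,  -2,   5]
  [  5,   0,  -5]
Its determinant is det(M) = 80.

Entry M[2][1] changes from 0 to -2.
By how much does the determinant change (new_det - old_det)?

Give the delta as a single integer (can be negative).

Cofactor C_21 = -8
Entry delta = -2 - 0 = -2
Det delta = entry_delta * cofactor = -2 * -8 = 16

Answer: 16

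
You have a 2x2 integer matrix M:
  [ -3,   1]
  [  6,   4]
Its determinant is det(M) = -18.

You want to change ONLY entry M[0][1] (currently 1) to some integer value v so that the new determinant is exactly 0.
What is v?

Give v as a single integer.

Answer: -2

Derivation:
det is linear in entry M[0][1]: det = old_det + (v - 1) * C_01
Cofactor C_01 = -6
Want det = 0: -18 + (v - 1) * -6 = 0
  (v - 1) = 18 / -6 = -3
  v = 1 + (-3) = -2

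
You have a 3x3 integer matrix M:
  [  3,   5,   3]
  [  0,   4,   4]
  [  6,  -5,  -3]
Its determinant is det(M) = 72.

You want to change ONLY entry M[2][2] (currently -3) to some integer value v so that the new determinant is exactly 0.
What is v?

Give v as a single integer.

det is linear in entry M[2][2]: det = old_det + (v - -3) * C_22
Cofactor C_22 = 12
Want det = 0: 72 + (v - -3) * 12 = 0
  (v - -3) = -72 / 12 = -6
  v = -3 + (-6) = -9

Answer: -9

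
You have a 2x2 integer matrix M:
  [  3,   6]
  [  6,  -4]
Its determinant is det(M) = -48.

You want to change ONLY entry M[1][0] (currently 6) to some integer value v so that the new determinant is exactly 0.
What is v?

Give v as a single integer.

Answer: -2

Derivation:
det is linear in entry M[1][0]: det = old_det + (v - 6) * C_10
Cofactor C_10 = -6
Want det = 0: -48 + (v - 6) * -6 = 0
  (v - 6) = 48 / -6 = -8
  v = 6 + (-8) = -2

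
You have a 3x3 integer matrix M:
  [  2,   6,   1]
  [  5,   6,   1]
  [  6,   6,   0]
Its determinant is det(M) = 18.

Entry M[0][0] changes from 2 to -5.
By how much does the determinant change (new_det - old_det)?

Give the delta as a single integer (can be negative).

Answer: 42

Derivation:
Cofactor C_00 = -6
Entry delta = -5 - 2 = -7
Det delta = entry_delta * cofactor = -7 * -6 = 42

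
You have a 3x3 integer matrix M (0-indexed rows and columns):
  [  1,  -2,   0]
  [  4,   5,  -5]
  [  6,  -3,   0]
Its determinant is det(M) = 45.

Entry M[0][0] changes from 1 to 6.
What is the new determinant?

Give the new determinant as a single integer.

det is linear in row 0: changing M[0][0] by delta changes det by delta * cofactor(0,0).
Cofactor C_00 = (-1)^(0+0) * minor(0,0) = -15
Entry delta = 6 - 1 = 5
Det delta = 5 * -15 = -75
New det = 45 + -75 = -30

Answer: -30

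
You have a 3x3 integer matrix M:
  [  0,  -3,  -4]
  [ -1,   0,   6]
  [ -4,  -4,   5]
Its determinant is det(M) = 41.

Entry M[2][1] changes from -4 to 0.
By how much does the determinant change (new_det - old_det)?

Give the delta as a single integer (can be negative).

Cofactor C_21 = 4
Entry delta = 0 - -4 = 4
Det delta = entry_delta * cofactor = 4 * 4 = 16

Answer: 16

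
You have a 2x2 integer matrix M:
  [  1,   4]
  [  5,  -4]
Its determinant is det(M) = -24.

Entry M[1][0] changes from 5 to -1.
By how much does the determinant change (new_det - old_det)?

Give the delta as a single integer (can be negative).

Answer: 24

Derivation:
Cofactor C_10 = -4
Entry delta = -1 - 5 = -6
Det delta = entry_delta * cofactor = -6 * -4 = 24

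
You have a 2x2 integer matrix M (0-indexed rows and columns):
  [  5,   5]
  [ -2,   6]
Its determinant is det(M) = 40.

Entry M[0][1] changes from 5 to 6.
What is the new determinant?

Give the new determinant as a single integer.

Answer: 42

Derivation:
det is linear in row 0: changing M[0][1] by delta changes det by delta * cofactor(0,1).
Cofactor C_01 = (-1)^(0+1) * minor(0,1) = 2
Entry delta = 6 - 5 = 1
Det delta = 1 * 2 = 2
New det = 40 + 2 = 42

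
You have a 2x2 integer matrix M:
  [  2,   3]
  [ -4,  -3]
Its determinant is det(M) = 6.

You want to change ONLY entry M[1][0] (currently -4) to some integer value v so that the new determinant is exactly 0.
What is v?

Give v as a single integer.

Answer: -2

Derivation:
det is linear in entry M[1][0]: det = old_det + (v - -4) * C_10
Cofactor C_10 = -3
Want det = 0: 6 + (v - -4) * -3 = 0
  (v - -4) = -6 / -3 = 2
  v = -4 + (2) = -2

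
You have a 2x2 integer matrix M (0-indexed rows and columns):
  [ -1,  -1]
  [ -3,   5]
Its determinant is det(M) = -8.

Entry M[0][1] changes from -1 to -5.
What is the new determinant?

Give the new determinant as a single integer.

Answer: -20

Derivation:
det is linear in row 0: changing M[0][1] by delta changes det by delta * cofactor(0,1).
Cofactor C_01 = (-1)^(0+1) * minor(0,1) = 3
Entry delta = -5 - -1 = -4
Det delta = -4 * 3 = -12
New det = -8 + -12 = -20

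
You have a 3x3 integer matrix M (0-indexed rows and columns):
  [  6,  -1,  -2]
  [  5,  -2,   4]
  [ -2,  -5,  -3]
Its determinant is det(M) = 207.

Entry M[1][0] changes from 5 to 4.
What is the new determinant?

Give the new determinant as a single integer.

Answer: 200

Derivation:
det is linear in row 1: changing M[1][0] by delta changes det by delta * cofactor(1,0).
Cofactor C_10 = (-1)^(1+0) * minor(1,0) = 7
Entry delta = 4 - 5 = -1
Det delta = -1 * 7 = -7
New det = 207 + -7 = 200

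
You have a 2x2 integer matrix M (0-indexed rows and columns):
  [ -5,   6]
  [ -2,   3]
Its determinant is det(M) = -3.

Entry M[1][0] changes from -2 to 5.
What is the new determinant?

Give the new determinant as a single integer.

Answer: -45

Derivation:
det is linear in row 1: changing M[1][0] by delta changes det by delta * cofactor(1,0).
Cofactor C_10 = (-1)^(1+0) * minor(1,0) = -6
Entry delta = 5 - -2 = 7
Det delta = 7 * -6 = -42
New det = -3 + -42 = -45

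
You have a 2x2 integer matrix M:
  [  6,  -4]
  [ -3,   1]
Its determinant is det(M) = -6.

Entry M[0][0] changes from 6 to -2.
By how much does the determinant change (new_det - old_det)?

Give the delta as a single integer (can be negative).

Answer: -8

Derivation:
Cofactor C_00 = 1
Entry delta = -2 - 6 = -8
Det delta = entry_delta * cofactor = -8 * 1 = -8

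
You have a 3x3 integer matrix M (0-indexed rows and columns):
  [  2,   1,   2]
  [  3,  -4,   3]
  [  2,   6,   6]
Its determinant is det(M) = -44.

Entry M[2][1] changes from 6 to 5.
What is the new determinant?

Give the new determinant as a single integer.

det is linear in row 2: changing M[2][1] by delta changes det by delta * cofactor(2,1).
Cofactor C_21 = (-1)^(2+1) * minor(2,1) = 0
Entry delta = 5 - 6 = -1
Det delta = -1 * 0 = 0
New det = -44 + 0 = -44

Answer: -44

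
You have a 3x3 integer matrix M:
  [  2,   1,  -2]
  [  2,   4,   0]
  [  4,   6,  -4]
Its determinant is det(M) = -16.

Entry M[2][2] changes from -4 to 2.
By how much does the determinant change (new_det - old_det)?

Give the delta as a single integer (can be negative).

Cofactor C_22 = 6
Entry delta = 2 - -4 = 6
Det delta = entry_delta * cofactor = 6 * 6 = 36

Answer: 36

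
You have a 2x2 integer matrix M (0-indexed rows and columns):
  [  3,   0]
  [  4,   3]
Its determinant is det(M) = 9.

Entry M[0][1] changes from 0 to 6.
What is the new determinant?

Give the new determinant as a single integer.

Answer: -15

Derivation:
det is linear in row 0: changing M[0][1] by delta changes det by delta * cofactor(0,1).
Cofactor C_01 = (-1)^(0+1) * minor(0,1) = -4
Entry delta = 6 - 0 = 6
Det delta = 6 * -4 = -24
New det = 9 + -24 = -15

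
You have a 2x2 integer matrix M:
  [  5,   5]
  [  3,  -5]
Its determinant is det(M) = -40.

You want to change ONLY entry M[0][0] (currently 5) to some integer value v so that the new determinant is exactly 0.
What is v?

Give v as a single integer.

det is linear in entry M[0][0]: det = old_det + (v - 5) * C_00
Cofactor C_00 = -5
Want det = 0: -40 + (v - 5) * -5 = 0
  (v - 5) = 40 / -5 = -8
  v = 5 + (-8) = -3

Answer: -3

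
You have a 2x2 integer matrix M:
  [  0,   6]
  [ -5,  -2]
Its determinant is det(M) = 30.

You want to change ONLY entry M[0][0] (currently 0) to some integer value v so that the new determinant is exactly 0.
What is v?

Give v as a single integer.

det is linear in entry M[0][0]: det = old_det + (v - 0) * C_00
Cofactor C_00 = -2
Want det = 0: 30 + (v - 0) * -2 = 0
  (v - 0) = -30 / -2 = 15
  v = 0 + (15) = 15

Answer: 15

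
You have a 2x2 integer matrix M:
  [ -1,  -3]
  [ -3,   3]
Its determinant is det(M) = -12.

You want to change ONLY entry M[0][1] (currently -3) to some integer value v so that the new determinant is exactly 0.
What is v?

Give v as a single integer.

Answer: 1

Derivation:
det is linear in entry M[0][1]: det = old_det + (v - -3) * C_01
Cofactor C_01 = 3
Want det = 0: -12 + (v - -3) * 3 = 0
  (v - -3) = 12 / 3 = 4
  v = -3 + (4) = 1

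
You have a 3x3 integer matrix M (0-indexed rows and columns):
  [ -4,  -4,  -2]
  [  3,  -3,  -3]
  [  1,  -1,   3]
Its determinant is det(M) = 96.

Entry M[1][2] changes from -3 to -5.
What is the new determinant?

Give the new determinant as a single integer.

det is linear in row 1: changing M[1][2] by delta changes det by delta * cofactor(1,2).
Cofactor C_12 = (-1)^(1+2) * minor(1,2) = -8
Entry delta = -5 - -3 = -2
Det delta = -2 * -8 = 16
New det = 96 + 16 = 112

Answer: 112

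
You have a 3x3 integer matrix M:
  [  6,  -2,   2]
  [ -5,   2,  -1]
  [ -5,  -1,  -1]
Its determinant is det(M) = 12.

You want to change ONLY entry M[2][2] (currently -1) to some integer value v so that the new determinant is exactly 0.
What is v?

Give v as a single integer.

Answer: -7

Derivation:
det is linear in entry M[2][2]: det = old_det + (v - -1) * C_22
Cofactor C_22 = 2
Want det = 0: 12 + (v - -1) * 2 = 0
  (v - -1) = -12 / 2 = -6
  v = -1 + (-6) = -7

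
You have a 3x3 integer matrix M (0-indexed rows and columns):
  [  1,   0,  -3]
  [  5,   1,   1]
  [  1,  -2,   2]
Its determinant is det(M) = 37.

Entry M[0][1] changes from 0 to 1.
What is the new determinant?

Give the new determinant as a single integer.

det is linear in row 0: changing M[0][1] by delta changes det by delta * cofactor(0,1).
Cofactor C_01 = (-1)^(0+1) * minor(0,1) = -9
Entry delta = 1 - 0 = 1
Det delta = 1 * -9 = -9
New det = 37 + -9 = 28

Answer: 28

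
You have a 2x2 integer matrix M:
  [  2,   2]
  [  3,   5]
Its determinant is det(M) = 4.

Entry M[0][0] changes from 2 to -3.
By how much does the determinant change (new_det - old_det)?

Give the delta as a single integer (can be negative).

Cofactor C_00 = 5
Entry delta = -3 - 2 = -5
Det delta = entry_delta * cofactor = -5 * 5 = -25

Answer: -25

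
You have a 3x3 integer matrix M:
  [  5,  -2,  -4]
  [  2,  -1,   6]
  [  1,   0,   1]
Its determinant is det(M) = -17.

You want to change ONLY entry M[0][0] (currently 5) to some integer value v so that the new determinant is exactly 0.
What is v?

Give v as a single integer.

det is linear in entry M[0][0]: det = old_det + (v - 5) * C_00
Cofactor C_00 = -1
Want det = 0: -17 + (v - 5) * -1 = 0
  (v - 5) = 17 / -1 = -17
  v = 5 + (-17) = -12

Answer: -12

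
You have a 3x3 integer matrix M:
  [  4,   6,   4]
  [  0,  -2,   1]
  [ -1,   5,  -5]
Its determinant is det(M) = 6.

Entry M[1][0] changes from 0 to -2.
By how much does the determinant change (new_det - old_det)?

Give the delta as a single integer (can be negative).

Cofactor C_10 = 50
Entry delta = -2 - 0 = -2
Det delta = entry_delta * cofactor = -2 * 50 = -100

Answer: -100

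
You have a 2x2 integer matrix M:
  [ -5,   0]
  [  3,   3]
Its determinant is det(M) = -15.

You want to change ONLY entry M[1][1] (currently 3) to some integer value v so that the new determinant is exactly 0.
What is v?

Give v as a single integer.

det is linear in entry M[1][1]: det = old_det + (v - 3) * C_11
Cofactor C_11 = -5
Want det = 0: -15 + (v - 3) * -5 = 0
  (v - 3) = 15 / -5 = -3
  v = 3 + (-3) = 0

Answer: 0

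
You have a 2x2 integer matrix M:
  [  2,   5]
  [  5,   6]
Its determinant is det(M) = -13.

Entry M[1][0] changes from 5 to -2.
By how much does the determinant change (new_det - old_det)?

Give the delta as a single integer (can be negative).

Cofactor C_10 = -5
Entry delta = -2 - 5 = -7
Det delta = entry_delta * cofactor = -7 * -5 = 35

Answer: 35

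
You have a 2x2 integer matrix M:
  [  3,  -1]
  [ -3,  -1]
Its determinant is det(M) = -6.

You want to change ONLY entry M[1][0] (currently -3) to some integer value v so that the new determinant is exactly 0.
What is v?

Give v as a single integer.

Answer: 3

Derivation:
det is linear in entry M[1][0]: det = old_det + (v - -3) * C_10
Cofactor C_10 = 1
Want det = 0: -6 + (v - -3) * 1 = 0
  (v - -3) = 6 / 1 = 6
  v = -3 + (6) = 3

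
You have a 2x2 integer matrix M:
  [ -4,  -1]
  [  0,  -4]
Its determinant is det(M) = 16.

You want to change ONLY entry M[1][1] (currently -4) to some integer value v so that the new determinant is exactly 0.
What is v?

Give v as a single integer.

det is linear in entry M[1][1]: det = old_det + (v - -4) * C_11
Cofactor C_11 = -4
Want det = 0: 16 + (v - -4) * -4 = 0
  (v - -4) = -16 / -4 = 4
  v = -4 + (4) = 0

Answer: 0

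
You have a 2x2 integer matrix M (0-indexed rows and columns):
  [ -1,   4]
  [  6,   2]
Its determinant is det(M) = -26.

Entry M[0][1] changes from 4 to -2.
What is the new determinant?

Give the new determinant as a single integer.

det is linear in row 0: changing M[0][1] by delta changes det by delta * cofactor(0,1).
Cofactor C_01 = (-1)^(0+1) * minor(0,1) = -6
Entry delta = -2 - 4 = -6
Det delta = -6 * -6 = 36
New det = -26 + 36 = 10

Answer: 10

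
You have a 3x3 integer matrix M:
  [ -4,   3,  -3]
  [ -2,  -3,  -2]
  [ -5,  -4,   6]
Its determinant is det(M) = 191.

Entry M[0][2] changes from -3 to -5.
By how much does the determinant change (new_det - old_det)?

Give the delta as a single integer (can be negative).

Answer: 14

Derivation:
Cofactor C_02 = -7
Entry delta = -5 - -3 = -2
Det delta = entry_delta * cofactor = -2 * -7 = 14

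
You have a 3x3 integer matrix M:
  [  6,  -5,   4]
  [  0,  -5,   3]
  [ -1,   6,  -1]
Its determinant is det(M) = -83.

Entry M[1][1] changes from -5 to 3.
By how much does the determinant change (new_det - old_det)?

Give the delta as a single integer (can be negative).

Answer: -16

Derivation:
Cofactor C_11 = -2
Entry delta = 3 - -5 = 8
Det delta = entry_delta * cofactor = 8 * -2 = -16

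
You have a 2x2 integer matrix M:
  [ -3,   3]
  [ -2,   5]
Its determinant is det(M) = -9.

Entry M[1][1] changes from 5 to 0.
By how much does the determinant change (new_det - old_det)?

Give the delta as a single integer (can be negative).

Answer: 15

Derivation:
Cofactor C_11 = -3
Entry delta = 0 - 5 = -5
Det delta = entry_delta * cofactor = -5 * -3 = 15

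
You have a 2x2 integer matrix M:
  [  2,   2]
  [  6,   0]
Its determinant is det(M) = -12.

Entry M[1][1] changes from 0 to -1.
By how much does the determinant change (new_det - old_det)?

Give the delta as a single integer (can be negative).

Cofactor C_11 = 2
Entry delta = -1 - 0 = -1
Det delta = entry_delta * cofactor = -1 * 2 = -2

Answer: -2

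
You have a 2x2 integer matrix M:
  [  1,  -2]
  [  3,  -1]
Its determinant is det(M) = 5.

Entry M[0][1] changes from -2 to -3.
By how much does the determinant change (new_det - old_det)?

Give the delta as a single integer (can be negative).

Answer: 3

Derivation:
Cofactor C_01 = -3
Entry delta = -3 - -2 = -1
Det delta = entry_delta * cofactor = -1 * -3 = 3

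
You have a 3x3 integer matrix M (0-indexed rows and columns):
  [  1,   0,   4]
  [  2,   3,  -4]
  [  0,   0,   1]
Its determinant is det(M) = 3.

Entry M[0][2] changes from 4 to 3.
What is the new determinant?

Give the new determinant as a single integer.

det is linear in row 0: changing M[0][2] by delta changes det by delta * cofactor(0,2).
Cofactor C_02 = (-1)^(0+2) * minor(0,2) = 0
Entry delta = 3 - 4 = -1
Det delta = -1 * 0 = 0
New det = 3 + 0 = 3

Answer: 3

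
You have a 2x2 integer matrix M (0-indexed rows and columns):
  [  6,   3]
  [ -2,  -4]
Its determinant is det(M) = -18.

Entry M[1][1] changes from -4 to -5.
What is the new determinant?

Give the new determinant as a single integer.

Answer: -24

Derivation:
det is linear in row 1: changing M[1][1] by delta changes det by delta * cofactor(1,1).
Cofactor C_11 = (-1)^(1+1) * minor(1,1) = 6
Entry delta = -5 - -4 = -1
Det delta = -1 * 6 = -6
New det = -18 + -6 = -24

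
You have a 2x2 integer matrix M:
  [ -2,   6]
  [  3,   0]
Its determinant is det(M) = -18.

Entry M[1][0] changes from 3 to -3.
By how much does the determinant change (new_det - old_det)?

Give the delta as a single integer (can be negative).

Answer: 36

Derivation:
Cofactor C_10 = -6
Entry delta = -3 - 3 = -6
Det delta = entry_delta * cofactor = -6 * -6 = 36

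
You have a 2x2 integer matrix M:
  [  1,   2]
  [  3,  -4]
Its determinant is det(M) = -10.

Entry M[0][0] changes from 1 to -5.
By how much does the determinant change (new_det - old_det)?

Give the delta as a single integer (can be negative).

Cofactor C_00 = -4
Entry delta = -5 - 1 = -6
Det delta = entry_delta * cofactor = -6 * -4 = 24

Answer: 24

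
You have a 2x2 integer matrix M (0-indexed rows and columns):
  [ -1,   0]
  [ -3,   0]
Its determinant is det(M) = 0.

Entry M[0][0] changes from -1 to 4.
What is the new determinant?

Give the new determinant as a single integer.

Answer: 0

Derivation:
det is linear in row 0: changing M[0][0] by delta changes det by delta * cofactor(0,0).
Cofactor C_00 = (-1)^(0+0) * minor(0,0) = 0
Entry delta = 4 - -1 = 5
Det delta = 5 * 0 = 0
New det = 0 + 0 = 0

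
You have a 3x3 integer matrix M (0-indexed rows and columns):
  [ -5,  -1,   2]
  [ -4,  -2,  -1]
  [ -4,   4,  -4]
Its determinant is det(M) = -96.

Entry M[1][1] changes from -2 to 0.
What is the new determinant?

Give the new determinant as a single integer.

Answer: -40

Derivation:
det is linear in row 1: changing M[1][1] by delta changes det by delta * cofactor(1,1).
Cofactor C_11 = (-1)^(1+1) * minor(1,1) = 28
Entry delta = 0 - -2 = 2
Det delta = 2 * 28 = 56
New det = -96 + 56 = -40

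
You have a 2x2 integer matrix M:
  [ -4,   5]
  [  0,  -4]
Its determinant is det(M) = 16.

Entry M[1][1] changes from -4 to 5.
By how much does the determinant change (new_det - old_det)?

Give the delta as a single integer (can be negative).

Answer: -36

Derivation:
Cofactor C_11 = -4
Entry delta = 5 - -4 = 9
Det delta = entry_delta * cofactor = 9 * -4 = -36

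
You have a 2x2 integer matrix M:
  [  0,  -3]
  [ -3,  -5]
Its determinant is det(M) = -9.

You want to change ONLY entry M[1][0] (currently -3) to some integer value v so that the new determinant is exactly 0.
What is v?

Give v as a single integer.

det is linear in entry M[1][0]: det = old_det + (v - -3) * C_10
Cofactor C_10 = 3
Want det = 0: -9 + (v - -3) * 3 = 0
  (v - -3) = 9 / 3 = 3
  v = -3 + (3) = 0

Answer: 0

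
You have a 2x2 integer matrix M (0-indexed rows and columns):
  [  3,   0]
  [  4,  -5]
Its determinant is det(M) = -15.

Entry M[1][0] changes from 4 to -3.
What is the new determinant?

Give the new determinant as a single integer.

det is linear in row 1: changing M[1][0] by delta changes det by delta * cofactor(1,0).
Cofactor C_10 = (-1)^(1+0) * minor(1,0) = 0
Entry delta = -3 - 4 = -7
Det delta = -7 * 0 = 0
New det = -15 + 0 = -15

Answer: -15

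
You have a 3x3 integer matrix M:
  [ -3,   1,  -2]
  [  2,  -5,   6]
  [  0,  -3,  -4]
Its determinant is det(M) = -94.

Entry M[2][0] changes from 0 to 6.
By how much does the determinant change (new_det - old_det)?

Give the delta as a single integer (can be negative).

Cofactor C_20 = -4
Entry delta = 6 - 0 = 6
Det delta = entry_delta * cofactor = 6 * -4 = -24

Answer: -24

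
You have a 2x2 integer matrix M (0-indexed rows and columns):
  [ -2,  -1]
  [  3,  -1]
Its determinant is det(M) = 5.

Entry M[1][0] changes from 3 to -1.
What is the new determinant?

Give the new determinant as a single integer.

Answer: 1

Derivation:
det is linear in row 1: changing M[1][0] by delta changes det by delta * cofactor(1,0).
Cofactor C_10 = (-1)^(1+0) * minor(1,0) = 1
Entry delta = -1 - 3 = -4
Det delta = -4 * 1 = -4
New det = 5 + -4 = 1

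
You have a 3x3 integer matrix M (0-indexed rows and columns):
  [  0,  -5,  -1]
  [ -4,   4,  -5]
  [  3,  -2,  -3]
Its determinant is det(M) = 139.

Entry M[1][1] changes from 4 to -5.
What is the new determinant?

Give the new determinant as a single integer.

det is linear in row 1: changing M[1][1] by delta changes det by delta * cofactor(1,1).
Cofactor C_11 = (-1)^(1+1) * minor(1,1) = 3
Entry delta = -5 - 4 = -9
Det delta = -9 * 3 = -27
New det = 139 + -27 = 112

Answer: 112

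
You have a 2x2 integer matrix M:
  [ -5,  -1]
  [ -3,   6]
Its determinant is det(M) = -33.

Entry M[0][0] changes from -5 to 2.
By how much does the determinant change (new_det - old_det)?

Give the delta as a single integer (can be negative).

Answer: 42

Derivation:
Cofactor C_00 = 6
Entry delta = 2 - -5 = 7
Det delta = entry_delta * cofactor = 7 * 6 = 42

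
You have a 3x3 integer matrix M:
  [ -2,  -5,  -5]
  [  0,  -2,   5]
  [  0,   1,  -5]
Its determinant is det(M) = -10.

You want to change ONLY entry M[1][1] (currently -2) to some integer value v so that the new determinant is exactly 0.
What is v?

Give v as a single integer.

det is linear in entry M[1][1]: det = old_det + (v - -2) * C_11
Cofactor C_11 = 10
Want det = 0: -10 + (v - -2) * 10 = 0
  (v - -2) = 10 / 10 = 1
  v = -2 + (1) = -1

Answer: -1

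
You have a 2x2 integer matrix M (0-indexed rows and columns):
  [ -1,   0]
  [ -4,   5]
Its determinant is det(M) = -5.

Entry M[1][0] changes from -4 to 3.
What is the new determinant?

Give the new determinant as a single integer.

Answer: -5

Derivation:
det is linear in row 1: changing M[1][0] by delta changes det by delta * cofactor(1,0).
Cofactor C_10 = (-1)^(1+0) * minor(1,0) = 0
Entry delta = 3 - -4 = 7
Det delta = 7 * 0 = 0
New det = -5 + 0 = -5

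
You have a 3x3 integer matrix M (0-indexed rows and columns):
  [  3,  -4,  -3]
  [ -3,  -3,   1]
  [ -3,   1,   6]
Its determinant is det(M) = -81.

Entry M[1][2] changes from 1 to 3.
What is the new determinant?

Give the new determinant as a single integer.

det is linear in row 1: changing M[1][2] by delta changes det by delta * cofactor(1,2).
Cofactor C_12 = (-1)^(1+2) * minor(1,2) = 9
Entry delta = 3 - 1 = 2
Det delta = 2 * 9 = 18
New det = -81 + 18 = -63

Answer: -63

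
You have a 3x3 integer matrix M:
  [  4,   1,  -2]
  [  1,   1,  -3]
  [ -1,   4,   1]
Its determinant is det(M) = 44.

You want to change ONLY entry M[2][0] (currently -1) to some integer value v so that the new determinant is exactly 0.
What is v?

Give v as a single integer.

det is linear in entry M[2][0]: det = old_det + (v - -1) * C_20
Cofactor C_20 = -1
Want det = 0: 44 + (v - -1) * -1 = 0
  (v - -1) = -44 / -1 = 44
  v = -1 + (44) = 43

Answer: 43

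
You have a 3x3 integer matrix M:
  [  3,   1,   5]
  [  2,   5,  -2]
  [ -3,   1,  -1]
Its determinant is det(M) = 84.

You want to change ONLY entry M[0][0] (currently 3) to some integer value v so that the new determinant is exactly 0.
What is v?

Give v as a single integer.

det is linear in entry M[0][0]: det = old_det + (v - 3) * C_00
Cofactor C_00 = -3
Want det = 0: 84 + (v - 3) * -3 = 0
  (v - 3) = -84 / -3 = 28
  v = 3 + (28) = 31

Answer: 31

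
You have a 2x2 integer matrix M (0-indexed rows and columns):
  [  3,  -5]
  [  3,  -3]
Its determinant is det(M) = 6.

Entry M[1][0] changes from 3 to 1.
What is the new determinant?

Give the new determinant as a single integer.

det is linear in row 1: changing M[1][0] by delta changes det by delta * cofactor(1,0).
Cofactor C_10 = (-1)^(1+0) * minor(1,0) = 5
Entry delta = 1 - 3 = -2
Det delta = -2 * 5 = -10
New det = 6 + -10 = -4

Answer: -4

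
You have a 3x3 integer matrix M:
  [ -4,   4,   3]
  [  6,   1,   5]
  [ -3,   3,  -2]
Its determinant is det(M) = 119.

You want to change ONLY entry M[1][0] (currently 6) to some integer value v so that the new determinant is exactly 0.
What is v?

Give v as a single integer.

Answer: -1

Derivation:
det is linear in entry M[1][0]: det = old_det + (v - 6) * C_10
Cofactor C_10 = 17
Want det = 0: 119 + (v - 6) * 17 = 0
  (v - 6) = -119 / 17 = -7
  v = 6 + (-7) = -1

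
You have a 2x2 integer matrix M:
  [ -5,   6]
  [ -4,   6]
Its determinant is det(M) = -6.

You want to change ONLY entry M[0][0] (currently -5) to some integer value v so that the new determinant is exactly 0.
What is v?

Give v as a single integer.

det is linear in entry M[0][0]: det = old_det + (v - -5) * C_00
Cofactor C_00 = 6
Want det = 0: -6 + (v - -5) * 6 = 0
  (v - -5) = 6 / 6 = 1
  v = -5 + (1) = -4

Answer: -4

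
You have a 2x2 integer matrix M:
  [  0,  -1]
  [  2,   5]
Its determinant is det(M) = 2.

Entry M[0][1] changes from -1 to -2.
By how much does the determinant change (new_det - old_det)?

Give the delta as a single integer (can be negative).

Answer: 2

Derivation:
Cofactor C_01 = -2
Entry delta = -2 - -1 = -1
Det delta = entry_delta * cofactor = -1 * -2 = 2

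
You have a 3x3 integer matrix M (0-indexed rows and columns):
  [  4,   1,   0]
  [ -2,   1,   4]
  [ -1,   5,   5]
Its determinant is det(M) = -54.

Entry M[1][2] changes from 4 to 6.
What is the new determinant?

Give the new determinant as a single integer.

det is linear in row 1: changing M[1][2] by delta changes det by delta * cofactor(1,2).
Cofactor C_12 = (-1)^(1+2) * minor(1,2) = -21
Entry delta = 6 - 4 = 2
Det delta = 2 * -21 = -42
New det = -54 + -42 = -96

Answer: -96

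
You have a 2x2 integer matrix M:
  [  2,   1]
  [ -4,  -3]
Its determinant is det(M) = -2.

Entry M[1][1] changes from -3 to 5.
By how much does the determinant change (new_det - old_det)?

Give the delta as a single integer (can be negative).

Cofactor C_11 = 2
Entry delta = 5 - -3 = 8
Det delta = entry_delta * cofactor = 8 * 2 = 16

Answer: 16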